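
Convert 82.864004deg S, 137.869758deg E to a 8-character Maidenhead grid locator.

Offset from 180°W / 90°S: lon 317.86976°, lat 7.13600°.
Field: lon ⌊317.86976/20⌋ = 15 → P; lat ⌊7.13600/10⌋ = 0 → A.
Square: lon ⌊17.86976/2⌋ = 8; lat ⌊7.13600/1⌋ = 7.
Subsquare: lon ⌊1.86976/0.0833333⌋ = 22 → w; lat ⌊0.13600/0.0416667⌋ = 3 → d.
Extended square: lon ⌊0.03642/0.00833333⌋ = 4; lat ⌊0.01100/0.00416667⌋ = 2.

PA87wd42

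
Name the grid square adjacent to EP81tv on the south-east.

EP81uu

Longitude subsquare t = 19; +1 → 20 = u.
Latitude subsquare v = 21; −1 → 20 = u.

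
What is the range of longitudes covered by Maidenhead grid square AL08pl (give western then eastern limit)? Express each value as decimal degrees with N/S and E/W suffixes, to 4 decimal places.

Field A=0, L=11: +0·20° lon, +11·10° lat → SW at lon -180°, lat 20°.
Square 0, 8: +0·2° lon, +8·1° lat → SW at lon -180°, lat 28°.
Subsquare p=15, l=11: +15·0.0833333° lon, +11·0.0416667° lat → SW at lon -178.75°, lat 28.4583°.
Cell spans 0.0833333° lon × 0.0416667° lat.
west 178.7500° W, east 178.6667° W.

178.7500° W, 178.6667° W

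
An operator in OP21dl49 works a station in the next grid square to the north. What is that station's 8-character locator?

Latitude extended square 9; +1 → 10, wraps to 0, carry into subsquare.
Latitude subsquare l = 11; +1 → 12 = m.
The longitude characters are unchanged.

OP21dm40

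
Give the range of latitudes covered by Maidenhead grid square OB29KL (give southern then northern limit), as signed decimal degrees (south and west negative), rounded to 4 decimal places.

Field O=14, B=1: +14·20° lon, +1·10° lat → SW at lon 100°, lat -80°.
Square 2, 9: +2·2° lon, +9·1° lat → SW at lon 104°, lat -71°.
Subsquare k=10, l=11: +10·0.0833333° lon, +11·0.0416667° lat → SW at lon 104.833°, lat -70.5417°.
Cell spans 0.0833333° lon × 0.0416667° lat.
south -70.5417, north -70.5000.

-70.5417, -70.5000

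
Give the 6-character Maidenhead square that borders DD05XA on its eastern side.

DD15aa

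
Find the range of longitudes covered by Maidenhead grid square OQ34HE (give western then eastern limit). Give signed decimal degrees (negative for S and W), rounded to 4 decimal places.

Field O=14, Q=16: +14·20° lon, +16·10° lat → SW at lon 100°, lat 70°.
Square 3, 4: +3·2° lon, +4·1° lat → SW at lon 106°, lat 74°.
Subsquare h=7, e=4: +7·0.0833333° lon, +4·0.0416667° lat → SW at lon 106.583°, lat 74.1667°.
Cell spans 0.0833333° lon × 0.0416667° lat.
west 106.5833, east 106.6667.

106.5833, 106.6667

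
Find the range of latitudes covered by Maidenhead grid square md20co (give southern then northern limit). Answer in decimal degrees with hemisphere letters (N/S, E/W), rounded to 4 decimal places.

59.4167° S, 59.3750° S

Field M=12, D=3: +12·20° lon, +3·10° lat → SW at lon 60°, lat -60°.
Square 2, 0: +2·2° lon, +0·1° lat → SW at lon 64°, lat -60°.
Subsquare c=2, o=14: +2·0.0833333° lon, +14·0.0416667° lat → SW at lon 64.1667°, lat -59.4167°.
Cell spans 0.0833333° lon × 0.0416667° lat.
south 59.4167° S, north 59.3750° S.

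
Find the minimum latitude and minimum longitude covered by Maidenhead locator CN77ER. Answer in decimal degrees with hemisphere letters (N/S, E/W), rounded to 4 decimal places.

47.7083° N, 125.6667° W

Field C=2, N=13: +2·20° lon, +13·10° lat → SW at lon -140°, lat 40°.
Square 7, 7: +7·2° lon, +7·1° lat → SW at lon -126°, lat 47°.
Subsquare e=4, r=17: +4·0.0833333° lon, +17·0.0416667° lat → SW at lon -125.667°, lat 47.7083°.
latitude 47.7083° N, longitude 125.6667° W.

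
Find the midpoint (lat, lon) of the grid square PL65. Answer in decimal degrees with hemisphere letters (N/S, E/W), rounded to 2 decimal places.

25.50° N, 133.00° E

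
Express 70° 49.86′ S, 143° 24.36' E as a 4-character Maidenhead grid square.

Shift to the Maidenhead origin (180°W, 90°S): lon 323.41, lat 19.17.
Field (20°×10°, letters A–R): lon ⌊323.41/20⌋ = 16 → Q; lat ⌊19.17/10⌋ = 1 → B.
Square (2°×1°, digits 0–9): lon ⌊3.41/2⌋ = 1; lat ⌊9.17/1⌋ = 9.

QB19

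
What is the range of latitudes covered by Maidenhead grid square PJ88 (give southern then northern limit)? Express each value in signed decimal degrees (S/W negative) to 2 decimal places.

Field P=15, J=9: +15·20° lon, +9·10° lat → SW at lon 120°, lat 0°.
Square 8, 8: +8·2° lon, +8·1° lat → SW at lon 136°, lat 8°.
Cell spans 2° lon × 1° lat.
south 8.00, north 9.00.

8.00, 9.00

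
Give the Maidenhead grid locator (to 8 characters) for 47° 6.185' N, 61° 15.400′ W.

Offset from 180°W / 90°S: lon 118.74333°, lat 137.10308°.
Field (20°×10°, letters A–R): 118.74333/20 → 5 → F, 137.10308/10 → 13 → N; chars FN.
Square (2°×1°, digits 0–9): 18.74333/2 → 9, 7.10308/1 → 7; chars 97.
Subsquare (5′×2.5′, letters a–x): 0.74333/0.0833333 → 8 → i, 0.10308/0.0416667 → 2 → c; chars ic.
Extended square (30″×15″, digits 0–9): 0.07667/0.00833333 → 9, 0.01975/0.00416667 → 4; chars 94.

FN97ic94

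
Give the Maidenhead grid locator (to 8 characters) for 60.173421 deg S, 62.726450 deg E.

MC19it78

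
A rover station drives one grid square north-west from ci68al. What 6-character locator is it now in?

CI58xm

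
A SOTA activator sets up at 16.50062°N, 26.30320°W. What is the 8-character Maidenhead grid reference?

HK66um30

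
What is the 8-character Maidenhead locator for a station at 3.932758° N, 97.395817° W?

Add 180° to longitude and 90° to latitude: 82.60418, 93.93276.
Field: lon ⌊82.60418/20⌋ = 4 → E; lat ⌊93.93276/10⌋ = 9 → J.
Square: lon ⌊2.60418/2⌋ = 1; lat ⌊3.93276/1⌋ = 3.
Subsquare: lon ⌊0.60418/0.0833333⌋ = 7 → h; lat ⌊0.93276/0.0416667⌋ = 22 → w.
Extended square: lon ⌊0.02085/0.00833333⌋ = 2; lat ⌊0.01609/0.00416667⌋ = 3.

EJ13hw23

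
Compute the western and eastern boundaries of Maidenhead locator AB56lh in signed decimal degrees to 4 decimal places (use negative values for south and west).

-169.0833, -169.0000

Field A=0, B=1: +0·20° lon, +1·10° lat → SW at lon -180°, lat -80°.
Square 5, 6: +5·2° lon, +6·1° lat → SW at lon -170°, lat -74°.
Subsquare l=11, h=7: +11·0.0833333° lon, +7·0.0416667° lat → SW at lon -169.083°, lat -73.7083°.
Cell spans 0.0833333° lon × 0.0416667° lat.
west -169.0833, east -169.0000.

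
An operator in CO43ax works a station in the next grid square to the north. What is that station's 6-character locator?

CO44aa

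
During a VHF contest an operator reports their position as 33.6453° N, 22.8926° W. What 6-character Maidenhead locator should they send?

HM83np

Offset from 180°W / 90°S: lon 157.1074°, lat 123.6453°.
Field: lon ⌊157.1074/20⌋ = 7 → H; lat ⌊123.6453/10⌋ = 12 → M.
Square: lon ⌊17.1074/2⌋ = 8; lat ⌊3.6453/1⌋ = 3.
Subsquare: lon ⌊1.1074/0.0833333⌋ = 13 → n; lat ⌊0.6453/0.0416667⌋ = 15 → p.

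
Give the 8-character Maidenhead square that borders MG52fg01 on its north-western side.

MG52eg92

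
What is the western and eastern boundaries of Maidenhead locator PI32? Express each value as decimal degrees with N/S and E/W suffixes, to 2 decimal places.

Field P=15, I=8: +15·20° lon, +8·10° lat → SW at lon 120°, lat -10°.
Square 3, 2: +3·2° lon, +2·1° lat → SW at lon 126°, lat -8°.
Cell spans 2° lon × 1° lat.
west 126.00° E, east 128.00° E.

126.00° E, 128.00° E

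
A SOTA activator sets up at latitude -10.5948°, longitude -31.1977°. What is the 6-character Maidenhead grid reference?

HH49jj

Shift to the Maidenhead origin (180°W, 90°S): lon 148.8023, lat 79.4052.
Field: 148.8023/20 → 7 → H, 79.4052/10 → 7 → H; chars HH.
Square: 8.8023/2 → 4, 9.4052/1 → 9; chars 49.
Subsquare: 0.8023/0.0833333 → 9 → j, 0.4052/0.0416667 → 9 → j; chars jj.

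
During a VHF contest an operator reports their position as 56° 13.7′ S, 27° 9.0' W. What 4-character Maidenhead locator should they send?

Shift to the Maidenhead origin (180°W, 90°S): lon 152.85, lat 33.77.
Field: 152.85/20 → 7 → H, 33.77/10 → 3 → D; chars HD.
Square: 12.85/2 → 6, 3.77/1 → 3; chars 63.

HD63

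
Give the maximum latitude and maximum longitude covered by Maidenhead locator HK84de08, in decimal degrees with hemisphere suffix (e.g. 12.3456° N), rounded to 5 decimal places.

14.20417° N, 23.74167° W

Field H=7, K=10: +7·20° lon, +10·10° lat → SW at lon -40°, lat 10°.
Square 8, 4: +8·2° lon, +4·1° lat → SW at lon -24°, lat 14°.
Subsquare d=3, e=4: +3·0.0833333° lon, +4·0.0416667° lat → SW at lon -23.75°, lat 14.1667°.
Extended square 0, 8: +0·0.00833333° lon, +8·0.00416667° lat → SW at lon -23.75°, lat 14.2°.
Cell spans 0.00833333° lon × 0.00416667° lat. NE corner is SW corner plus one full cell.
latitude 14.20417° N, longitude 23.74167° W.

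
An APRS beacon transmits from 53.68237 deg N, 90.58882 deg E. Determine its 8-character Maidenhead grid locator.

NO53hq03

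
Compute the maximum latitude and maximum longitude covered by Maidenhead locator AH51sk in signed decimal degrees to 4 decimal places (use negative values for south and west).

Field A=0, H=7: +0·20° lon, +7·10° lat → SW at lon -180°, lat -20°.
Square 5, 1: +5·2° lon, +1·1° lat → SW at lon -170°, lat -19°.
Subsquare s=18, k=10: +18·0.0833333° lon, +10·0.0416667° lat → SW at lon -168.5°, lat -18.5833°.
Cell spans 0.0833333° lon × 0.0416667° lat. NE corner is SW corner plus one full cell.
latitude -18.5417, longitude -168.4167.

-18.5417, -168.4167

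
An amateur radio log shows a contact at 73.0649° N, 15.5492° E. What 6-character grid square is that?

Shift to the Maidenhead origin (180°W, 90°S): lon 195.5492, lat 163.0649.
Field: lon ⌊195.5492/20⌋ = 9 → J; lat ⌊163.0649/10⌋ = 16 → Q.
Square: lon ⌊15.5492/2⌋ = 7; lat ⌊3.0649/1⌋ = 3.
Subsquare: lon ⌊1.5492/0.0833333⌋ = 18 → s; lat ⌊0.0649/0.0416667⌋ = 1 → b.

JQ73sb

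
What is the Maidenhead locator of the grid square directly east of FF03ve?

FF03we

Longitude subsquare v = 21; +1 → 22 = w.
The latitude characters are unchanged.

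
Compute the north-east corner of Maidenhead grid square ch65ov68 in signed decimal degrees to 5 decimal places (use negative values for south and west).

Field C=2, H=7: +2·20° lon, +7·10° lat → SW at lon -140°, lat -20°.
Square 6, 5: +6·2° lon, +5·1° lat → SW at lon -128°, lat -15°.
Subsquare o=14, v=21: +14·0.0833333° lon, +21·0.0416667° lat → SW at lon -126.833°, lat -14.125°.
Extended square 6, 8: +6·0.00833333° lon, +8·0.00416667° lat → SW at lon -126.783°, lat -14.0917°.
Cell spans 0.00833333° lon × 0.00416667° lat. NE corner is SW corner plus one full cell.
latitude -14.08750, longitude -126.77500.

-14.08750, -126.77500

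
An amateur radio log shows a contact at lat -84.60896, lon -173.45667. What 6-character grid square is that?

AA35gj

Add 180° to longitude and 90° to latitude: 6.5433, 5.3910.
Field: lon ⌊6.5433/20⌋ = 0 → A; lat ⌊5.3910/10⌋ = 0 → A.
Square: lon ⌊6.5433/2⌋ = 3; lat ⌊5.3910/1⌋ = 5.
Subsquare: lon ⌊0.5433/0.0833333⌋ = 6 → g; lat ⌊0.3910/0.0416667⌋ = 9 → j.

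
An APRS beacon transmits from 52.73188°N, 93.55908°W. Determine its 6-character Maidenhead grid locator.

Add 180° to longitude and 90° to latitude: 86.4409, 142.7319.
Field (20°×10°, letters A–R): lon ⌊86.4409/20⌋ = 4 → E; lat ⌊142.7319/10⌋ = 14 → O.
Square (2°×1°, digits 0–9): lon ⌊6.4409/2⌋ = 3; lat ⌊2.7319/1⌋ = 2.
Subsquare (5′×2.5′, letters a–x): lon ⌊0.4409/0.0833333⌋ = 5 → f; lat ⌊0.7319/0.0416667⌋ = 17 → r.

EO32fr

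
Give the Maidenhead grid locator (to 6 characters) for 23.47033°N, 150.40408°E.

Shift to the Maidenhead origin (180°W, 90°S): lon 330.4041, lat 113.4703.
Field: 330.4041/20 → 16 → Q, 113.4703/10 → 11 → L; chars QL.
Square: 10.4041/2 → 5, 3.4703/1 → 3; chars 53.
Subsquare: 0.4041/0.0833333 → 4 → e, 0.4703/0.0416667 → 11 → l; chars el.

QL53el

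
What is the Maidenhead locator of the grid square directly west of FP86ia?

Longitude subsquare i = 8; −1 → 7 = h.
The latitude characters are unchanged.

FP86ha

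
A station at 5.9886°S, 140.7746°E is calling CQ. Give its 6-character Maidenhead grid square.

Shift to the Maidenhead origin (180°W, 90°S): lon 320.7746, lat 84.0114.
Field: 320.7746/20 → 16 → Q, 84.0114/10 → 8 → I; chars QI.
Square: 0.7746/2 → 0, 4.0114/1 → 4; chars 04.
Subsquare: 0.7746/0.0833333 → 9 → j, 0.0114/0.0416667 → 0 → a; chars ja.

QI04ja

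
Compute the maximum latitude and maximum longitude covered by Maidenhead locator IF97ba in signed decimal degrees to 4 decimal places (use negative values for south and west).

-32.9583, -1.8333

Field I=8, F=5: +8·20° lon, +5·10° lat → SW at lon -20°, lat -40°.
Square 9, 7: +9·2° lon, +7·1° lat → SW at lon -2°, lat -33°.
Subsquare b=1, a=0: +1·0.0833333° lon, +0·0.0416667° lat → SW at lon -1.91667°, lat -33°.
Cell spans 0.0833333° lon × 0.0416667° lat. NE corner is SW corner plus one full cell.
latitude -32.9583, longitude -1.8333.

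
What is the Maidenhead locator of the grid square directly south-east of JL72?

JL81

Longitude square 7; +1 → 8.
Latitude square 2; −1 → 1.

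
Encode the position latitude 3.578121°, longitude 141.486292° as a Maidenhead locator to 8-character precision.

QJ03rn88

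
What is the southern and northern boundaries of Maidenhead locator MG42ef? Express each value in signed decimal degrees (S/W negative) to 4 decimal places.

Field M=12, G=6: +12·20° lon, +6·10° lat → SW at lon 60°, lat -30°.
Square 4, 2: +4·2° lon, +2·1° lat → SW at lon 68°, lat -28°.
Subsquare e=4, f=5: +4·0.0833333° lon, +5·0.0416667° lat → SW at lon 68.3333°, lat -27.7917°.
Cell spans 0.0833333° lon × 0.0416667° lat.
south -27.7917, north -27.7500.

-27.7917, -27.7500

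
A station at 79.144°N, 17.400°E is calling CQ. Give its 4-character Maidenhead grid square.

JQ89

Shift to the Maidenhead origin (180°W, 90°S): lon 197.40, lat 169.14.
Field: lon ⌊197.40/20⌋ = 9 → J; lat ⌊169.14/10⌋ = 16 → Q.
Square: lon ⌊17.40/2⌋ = 8; lat ⌊9.14/1⌋ = 9.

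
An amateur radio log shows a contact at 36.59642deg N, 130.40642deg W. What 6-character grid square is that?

CM46to

Shift to the Maidenhead origin (180°W, 90°S): lon 49.5936, lat 126.5964.
Field: lon ⌊49.5936/20⌋ = 2 → C; lat ⌊126.5964/10⌋ = 12 → M.
Square: lon ⌊9.5936/2⌋ = 4; lat ⌊6.5964/1⌋ = 6.
Subsquare: lon ⌊1.5936/0.0833333⌋ = 19 → t; lat ⌊0.5964/0.0416667⌋ = 14 → o.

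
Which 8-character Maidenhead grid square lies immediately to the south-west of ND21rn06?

ND21qn95

Longitude extended square 0; −1 → -1, wraps to 9, carry into subsquare.
Longitude subsquare r = 17; −1 → 16 = q.
Latitude extended square 6; −1 → 5.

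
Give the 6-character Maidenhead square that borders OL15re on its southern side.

OL15rd

Latitude subsquare e = 4; −1 → 3 = d.
The longitude characters are unchanged.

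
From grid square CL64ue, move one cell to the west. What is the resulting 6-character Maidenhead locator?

Longitude subsquare u = 20; −1 → 19 = t.
The latitude characters are unchanged.

CL64te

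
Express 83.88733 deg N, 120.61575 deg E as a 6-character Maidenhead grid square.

PR03hv

Shift to the Maidenhead origin (180°W, 90°S): lon 300.6157, lat 173.8873.
Field (20°×10°, letters A–R): 300.6157/20 → 15 → P, 173.8873/10 → 17 → R; chars PR.
Square (2°×1°, digits 0–9): 0.6157/2 → 0, 3.8873/1 → 3; chars 03.
Subsquare (5′×2.5′, letters a–x): 0.6157/0.0833333 → 7 → h, 0.8873/0.0416667 → 21 → v; chars hv.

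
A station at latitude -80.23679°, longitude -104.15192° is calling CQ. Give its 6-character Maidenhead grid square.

Offset from 180°W / 90°S: lon 75.8481°, lat 9.7632°.
Field (20°×10°, letters A–R): lon ⌊75.8481/20⌋ = 3 → D; lat ⌊9.7632/10⌋ = 0 → A.
Square (2°×1°, digits 0–9): lon ⌊15.8481/2⌋ = 7; lat ⌊9.7632/1⌋ = 9.
Subsquare (5′×2.5′, letters a–x): lon ⌊1.8481/0.0833333⌋ = 22 → w; lat ⌊0.7632/0.0416667⌋ = 18 → s.

DA79ws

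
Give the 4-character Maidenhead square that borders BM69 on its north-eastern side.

Longitude square 6; +1 → 7.
Latitude square 9; +1 → 10, wraps to 0, carry into field.
Latitude field M = 12; +1 → 13 = N.

BN70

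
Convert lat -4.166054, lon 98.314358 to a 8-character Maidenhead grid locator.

Offset from 180°W / 90°S: lon 278.31436°, lat 85.83395°.
Field (20°×10°, letters A–R): lon ⌊278.31436/20⌋ = 13 → N; lat ⌊85.83395/10⌋ = 8 → I.
Square (2°×1°, digits 0–9): lon ⌊18.31436/2⌋ = 9; lat ⌊5.83395/1⌋ = 5.
Subsquare (5′×2.5′, letters a–x): lon ⌊0.31436/0.0833333⌋ = 3 → d; lat ⌊0.83395/0.0416667⌋ = 20 → u.
Extended square (30″×15″, digits 0–9): lon ⌊0.06436/0.00833333⌋ = 7; lat ⌊0.00061/0.00416667⌋ = 0.

NI95du70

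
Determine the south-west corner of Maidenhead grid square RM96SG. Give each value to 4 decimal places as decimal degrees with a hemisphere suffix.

36.2500° N, 179.5000° E

Field R=17, M=12: +17·20° lon, +12·10° lat → SW at lon 160°, lat 30°.
Square 9, 6: +9·2° lon, +6·1° lat → SW at lon 178°, lat 36°.
Subsquare s=18, g=6: +18·0.0833333° lon, +6·0.0416667° lat → SW at lon 179.5°, lat 36.25°.
latitude 36.2500° N, longitude 179.5000° E.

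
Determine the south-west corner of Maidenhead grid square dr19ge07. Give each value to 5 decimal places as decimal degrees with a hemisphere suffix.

89.19583° N, 117.50000° W

Field D=3, R=17: +3·20° lon, +17·10° lat → SW at lon -120°, lat 80°.
Square 1, 9: +1·2° lon, +9·1° lat → SW at lon -118°, lat 89°.
Subsquare g=6, e=4: +6·0.0833333° lon, +4·0.0416667° lat → SW at lon -117.5°, lat 89.1667°.
Extended square 0, 7: +0·0.00833333° lon, +7·0.00416667° lat → SW at lon -117.5°, lat 89.1958°.
latitude 89.19583° N, longitude 117.50000° W.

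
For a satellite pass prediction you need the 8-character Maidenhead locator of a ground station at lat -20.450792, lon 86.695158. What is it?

Add 180° to longitude and 90° to latitude: 266.69516, 69.54921.
Field: 266.69516/20 → 13 → N, 69.54921/10 → 6 → G; chars NG.
Square: 6.69516/2 → 3, 9.54921/1 → 9; chars 39.
Subsquare: 0.69516/0.0833333 → 8 → i, 0.54921/0.0416667 → 13 → n; chars in.
Extended square: 0.02849/0.00833333 → 3, 0.00754/0.00416667 → 1; chars 31.

NG39in31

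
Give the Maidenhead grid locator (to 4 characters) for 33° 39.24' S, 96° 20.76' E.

Shift to the Maidenhead origin (180°W, 90°S): lon 276.35, lat 56.35.
Field (20°×10°, letters A–R): 276.35/20 → 13 → N, 56.35/10 → 5 → F; chars NF.
Square (2°×1°, digits 0–9): 16.35/2 → 8, 6.35/1 → 6; chars 86.

NF86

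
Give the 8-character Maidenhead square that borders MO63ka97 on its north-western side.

MO63ka88

Longitude extended square 9; −1 → 8.
Latitude extended square 7; +1 → 8.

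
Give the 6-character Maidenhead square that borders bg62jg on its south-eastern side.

Longitude subsquare j = 9; +1 → 10 = k.
Latitude subsquare g = 6; −1 → 5 = f.

BG62kf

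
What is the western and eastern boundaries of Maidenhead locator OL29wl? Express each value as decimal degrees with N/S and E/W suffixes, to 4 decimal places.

Field O=14, L=11: +14·20° lon, +11·10° lat → SW at lon 100°, lat 20°.
Square 2, 9: +2·2° lon, +9·1° lat → SW at lon 104°, lat 29°.
Subsquare w=22, l=11: +22·0.0833333° lon, +11·0.0416667° lat → SW at lon 105.833°, lat 29.4583°.
Cell spans 0.0833333° lon × 0.0416667° lat.
west 105.8333° E, east 105.9167° E.

105.8333° E, 105.9167° E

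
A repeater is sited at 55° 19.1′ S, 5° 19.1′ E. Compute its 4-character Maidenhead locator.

JD24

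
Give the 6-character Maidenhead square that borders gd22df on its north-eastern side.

GD22eg

Longitude subsquare d = 3; +1 → 4 = e.
Latitude subsquare f = 5; +1 → 6 = g.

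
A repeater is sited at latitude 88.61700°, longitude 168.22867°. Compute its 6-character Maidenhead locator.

RR48co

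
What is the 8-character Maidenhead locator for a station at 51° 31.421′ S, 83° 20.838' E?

Add 180° to longitude and 90° to latitude: 263.34730, 38.47632.
Field (20°×10°, letters A–R): 263.34730/20 → 13 → N, 38.47632/10 → 3 → D; chars ND.
Square (2°×1°, digits 0–9): 3.34730/2 → 1, 8.47632/1 → 8; chars 18.
Subsquare (5′×2.5′, letters a–x): 1.34730/0.0833333 → 16 → q, 0.47632/0.0416667 → 11 → l; chars ql.
Extended square (30″×15″, digits 0–9): 0.01397/0.00833333 → 1, 0.01798/0.00416667 → 4; chars 14.

ND18ql14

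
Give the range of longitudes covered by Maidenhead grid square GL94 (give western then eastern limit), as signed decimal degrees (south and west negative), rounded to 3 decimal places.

-42.000, -40.000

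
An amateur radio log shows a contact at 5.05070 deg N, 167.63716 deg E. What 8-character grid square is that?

Shift to the Maidenhead origin (180°W, 90°S): lon 347.63716, lat 95.05070.
Field: 347.63716/20 → 17 → R, 95.05070/10 → 9 → J; chars RJ.
Square: 7.63716/2 → 3, 5.05070/1 → 5; chars 35.
Subsquare: 1.63716/0.0833333 → 19 → t, 0.05070/0.0416667 → 1 → b; chars tb.
Extended square: 0.05383/0.00833333 → 6, 0.00903/0.00416667 → 2; chars 62.

RJ35tb62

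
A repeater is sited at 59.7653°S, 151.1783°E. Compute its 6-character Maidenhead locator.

QD50of

Offset from 180°W / 90°S: lon 331.1783°, lat 30.2347°.
Field (20°×10°, letters A–R): 331.1783/20 → 16 → Q, 30.2347/10 → 3 → D; chars QD.
Square (2°×1°, digits 0–9): 11.1783/2 → 5, 0.2347/1 → 0; chars 50.
Subsquare (5′×2.5′, letters a–x): 1.1783/0.0833333 → 14 → o, 0.2347/0.0416667 → 5 → f; chars of.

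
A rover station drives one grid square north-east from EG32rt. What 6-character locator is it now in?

EG32su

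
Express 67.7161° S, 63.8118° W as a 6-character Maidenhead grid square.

FC82cg

Add 180° to longitude and 90° to latitude: 116.1882, 22.2839.
Field: 116.1882/20 → 5 → F, 22.2839/10 → 2 → C; chars FC.
Square: 16.1882/2 → 8, 2.2839/1 → 2; chars 82.
Subsquare: 0.1882/0.0833333 → 2 → c, 0.2839/0.0416667 → 6 → g; chars cg.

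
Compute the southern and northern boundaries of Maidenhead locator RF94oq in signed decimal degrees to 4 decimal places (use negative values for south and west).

-35.3333, -35.2917

Field R=17, F=5: +17·20° lon, +5·10° lat → SW at lon 160°, lat -40°.
Square 9, 4: +9·2° lon, +4·1° lat → SW at lon 178°, lat -36°.
Subsquare o=14, q=16: +14·0.0833333° lon, +16·0.0416667° lat → SW at lon 179.167°, lat -35.3333°.
Cell spans 0.0833333° lon × 0.0416667° lat.
south -35.3333, north -35.2917.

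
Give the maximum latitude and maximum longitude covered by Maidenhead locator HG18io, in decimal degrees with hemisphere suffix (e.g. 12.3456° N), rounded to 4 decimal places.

Field H=7, G=6: +7·20° lon, +6·10° lat → SW at lon -40°, lat -30°.
Square 1, 8: +1·2° lon, +8·1° lat → SW at lon -38°, lat -22°.
Subsquare i=8, o=14: +8·0.0833333° lon, +14·0.0416667° lat → SW at lon -37.3333°, lat -21.4167°.
Cell spans 0.0833333° lon × 0.0416667° lat. NE corner is SW corner plus one full cell.
latitude 21.3750° S, longitude 37.2500° W.

21.3750° S, 37.2500° W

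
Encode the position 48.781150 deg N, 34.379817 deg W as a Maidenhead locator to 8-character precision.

HN28ts47

Add 180° to longitude and 90° to latitude: 145.62018, 138.78115.
Field: lon ⌊145.62018/20⌋ = 7 → H; lat ⌊138.78115/10⌋ = 13 → N.
Square: lon ⌊5.62018/2⌋ = 2; lat ⌊8.78115/1⌋ = 8.
Subsquare: lon ⌊1.62018/0.0833333⌋ = 19 → t; lat ⌊0.78115/0.0416667⌋ = 18 → s.
Extended square: lon ⌊0.03685/0.00833333⌋ = 4; lat ⌊0.03115/0.00416667⌋ = 7.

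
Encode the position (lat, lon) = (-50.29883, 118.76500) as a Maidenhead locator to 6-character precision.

OD99jq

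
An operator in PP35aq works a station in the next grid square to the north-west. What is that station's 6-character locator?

Longitude subsquare a = 0; −1 → -1, wraps to 23 = x, carry into square.
Longitude square 3; −1 → 2.
Latitude subsquare q = 16; +1 → 17 = r.

PP25xr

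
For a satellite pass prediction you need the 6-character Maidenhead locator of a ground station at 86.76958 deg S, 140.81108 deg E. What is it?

Shift to the Maidenhead origin (180°W, 90°S): lon 320.8111, lat 3.2304.
Field: 320.8111/20 → 16 → Q, 3.2304/10 → 0 → A; chars QA.
Square: 0.8111/2 → 0, 3.2304/1 → 3; chars 03.
Subsquare: 0.8111/0.0833333 → 9 → j, 0.2304/0.0416667 → 5 → f; chars jf.

QA03jf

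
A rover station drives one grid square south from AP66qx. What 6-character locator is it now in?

Latitude subsquare x = 23; −1 → 22 = w.
The longitude characters are unchanged.

AP66qw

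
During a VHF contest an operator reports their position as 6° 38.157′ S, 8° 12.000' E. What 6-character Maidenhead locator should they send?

JI43ci

Offset from 180°W / 90°S: lon 188.2000°, lat 83.3641°.
Field: 188.2000/20 → 9 → J, 83.3641/10 → 8 → I; chars JI.
Square: 8.2000/2 → 4, 3.3641/1 → 3; chars 43.
Subsquare: 0.2000/0.0833333 → 2 → c, 0.3641/0.0416667 → 8 → i; chars ci.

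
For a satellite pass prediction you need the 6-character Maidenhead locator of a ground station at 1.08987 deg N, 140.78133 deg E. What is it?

QJ01jc

Offset from 180°W / 90°S: lon 320.7813°, lat 91.0899°.
Field: lon ⌊320.7813/20⌋ = 16 → Q; lat ⌊91.0899/10⌋ = 9 → J.
Square: lon ⌊0.7813/2⌋ = 0; lat ⌊1.0899/1⌋ = 1.
Subsquare: lon ⌊0.7813/0.0833333⌋ = 9 → j; lat ⌊0.0899/0.0416667⌋ = 2 → c.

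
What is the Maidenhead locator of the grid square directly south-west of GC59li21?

Longitude extended square 2; −1 → 1.
Latitude extended square 1; −1 → 0.

GC59li10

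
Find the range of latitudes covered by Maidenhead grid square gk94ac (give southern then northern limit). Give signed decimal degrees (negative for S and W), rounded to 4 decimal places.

14.0833, 14.1250

Field G=6, K=10: +6·20° lon, +10·10° lat → SW at lon -60°, lat 10°.
Square 9, 4: +9·2° lon, +4·1° lat → SW at lon -42°, lat 14°.
Subsquare a=0, c=2: +0·0.0833333° lon, +2·0.0416667° lat → SW at lon -42°, lat 14.0833°.
Cell spans 0.0833333° lon × 0.0416667° lat.
south 14.0833, north 14.1250.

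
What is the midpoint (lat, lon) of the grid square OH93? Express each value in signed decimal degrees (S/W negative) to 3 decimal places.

-16.500, 119.000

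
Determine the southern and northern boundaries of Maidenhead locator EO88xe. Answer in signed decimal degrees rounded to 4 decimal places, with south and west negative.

Field E=4, O=14: +4·20° lon, +14·10° lat → SW at lon -100°, lat 50°.
Square 8, 8: +8·2° lon, +8·1° lat → SW at lon -84°, lat 58°.
Subsquare x=23, e=4: +23·0.0833333° lon, +4·0.0416667° lat → SW at lon -82.0833°, lat 58.1667°.
Cell spans 0.0833333° lon × 0.0416667° lat.
south 58.1667, north 58.2083.

58.1667, 58.2083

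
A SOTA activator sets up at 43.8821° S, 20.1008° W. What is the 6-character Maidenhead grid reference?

HE96wc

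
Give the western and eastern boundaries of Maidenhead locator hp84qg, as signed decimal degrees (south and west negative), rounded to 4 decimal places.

-22.6667, -22.5833

Field H=7, P=15: +7·20° lon, +15·10° lat → SW at lon -40°, lat 60°.
Square 8, 4: +8·2° lon, +4·1° lat → SW at lon -24°, lat 64°.
Subsquare q=16, g=6: +16·0.0833333° lon, +6·0.0416667° lat → SW at lon -22.6667°, lat 64.25°.
Cell spans 0.0833333° lon × 0.0416667° lat.
west -22.6667, east -22.5833.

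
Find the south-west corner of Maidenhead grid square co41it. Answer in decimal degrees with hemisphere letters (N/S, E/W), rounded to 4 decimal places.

51.7917° N, 131.3333° W

Field C=2, O=14: +2·20° lon, +14·10° lat → SW at lon -140°, lat 50°.
Square 4, 1: +4·2° lon, +1·1° lat → SW at lon -132°, lat 51°.
Subsquare i=8, t=19: +8·0.0833333° lon, +19·0.0416667° lat → SW at lon -131.333°, lat 51.7917°.
latitude 51.7917° N, longitude 131.3333° W.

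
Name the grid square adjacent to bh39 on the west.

Longitude square 3; −1 → 2.
The latitude characters are unchanged.

BH29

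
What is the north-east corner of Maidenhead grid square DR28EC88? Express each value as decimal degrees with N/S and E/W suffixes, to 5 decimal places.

88.12083° N, 115.59167° W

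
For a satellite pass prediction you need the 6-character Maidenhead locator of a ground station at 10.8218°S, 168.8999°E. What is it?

RH49ke

Offset from 180°W / 90°S: lon 348.8999°, lat 79.1782°.
Field: 348.8999/20 → 17 → R, 79.1782/10 → 7 → H; chars RH.
Square: 8.8999/2 → 4, 9.1782/1 → 9; chars 49.
Subsquare: 0.8999/0.0833333 → 10 → k, 0.1782/0.0416667 → 4 → e; chars ke.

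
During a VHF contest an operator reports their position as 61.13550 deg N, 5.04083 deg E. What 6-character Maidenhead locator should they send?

JP21md

Offset from 180°W / 90°S: lon 185.0408°, lat 151.1355°.
Field (20°×10°, letters A–R): lon ⌊185.0408/20⌋ = 9 → J; lat ⌊151.1355/10⌋ = 15 → P.
Square (2°×1°, digits 0–9): lon ⌊5.0408/2⌋ = 2; lat ⌊1.1355/1⌋ = 1.
Subsquare (5′×2.5′, letters a–x): lon ⌊1.0408/0.0833333⌋ = 12 → m; lat ⌊0.1355/0.0416667⌋ = 3 → d.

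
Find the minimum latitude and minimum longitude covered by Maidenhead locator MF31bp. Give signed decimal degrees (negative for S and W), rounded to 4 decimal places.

Field M=12, F=5: +12·20° lon, +5·10° lat → SW at lon 60°, lat -40°.
Square 3, 1: +3·2° lon, +1·1° lat → SW at lon 66°, lat -39°.
Subsquare b=1, p=15: +1·0.0833333° lon, +15·0.0416667° lat → SW at lon 66.0833°, lat -38.375°.
latitude -38.3750, longitude 66.0833.

-38.3750, 66.0833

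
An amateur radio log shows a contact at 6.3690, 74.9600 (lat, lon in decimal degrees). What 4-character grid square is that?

Offset from 180°W / 90°S: lon 254.96°, lat 96.37°.
Field (20°×10°, letters A–R): lon ⌊254.96/20⌋ = 12 → M; lat ⌊96.37/10⌋ = 9 → J.
Square (2°×1°, digits 0–9): lon ⌊14.96/2⌋ = 7; lat ⌊6.37/1⌋ = 6.

MJ76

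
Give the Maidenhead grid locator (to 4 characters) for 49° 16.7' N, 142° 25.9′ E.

QN19

Add 180° to longitude and 90° to latitude: 322.43, 139.28.
Field: 322.43/20 → 16 → Q, 139.28/10 → 13 → N; chars QN.
Square: 2.43/2 → 1, 9.28/1 → 9; chars 19.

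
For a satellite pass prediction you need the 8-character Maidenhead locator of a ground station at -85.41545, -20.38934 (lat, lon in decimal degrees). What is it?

Add 180° to longitude and 90° to latitude: 159.61066, 4.58455.
Field (20°×10°, letters A–R): 159.61066/20 → 7 → H, 4.58455/10 → 0 → A; chars HA.
Square (2°×1°, digits 0–9): 19.61066/2 → 9, 4.58455/1 → 4; chars 94.
Subsquare (5′×2.5′, letters a–x): 1.61066/0.0833333 → 19 → t, 0.58455/0.0416667 → 14 → o; chars to.
Extended square (30″×15″, digits 0–9): 0.02733/0.00833333 → 3, 0.00122/0.00416667 → 0; chars 30.

HA94to30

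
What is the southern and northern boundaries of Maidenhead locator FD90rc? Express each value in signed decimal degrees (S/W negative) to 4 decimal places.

-59.9167, -59.8750

Field F=5, D=3: +5·20° lon, +3·10° lat → SW at lon -80°, lat -60°.
Square 9, 0: +9·2° lon, +0·1° lat → SW at lon -62°, lat -60°.
Subsquare r=17, c=2: +17·0.0833333° lon, +2·0.0416667° lat → SW at lon -60.5833°, lat -59.9167°.
Cell spans 0.0833333° lon × 0.0416667° lat.
south -59.9167, north -59.8750.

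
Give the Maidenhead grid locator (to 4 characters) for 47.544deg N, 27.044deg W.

Add 180° to longitude and 90° to latitude: 152.96, 137.54.
Field: 152.96/20 → 7 → H, 137.54/10 → 13 → N; chars HN.
Square: 12.96/2 → 6, 7.54/1 → 7; chars 67.

HN67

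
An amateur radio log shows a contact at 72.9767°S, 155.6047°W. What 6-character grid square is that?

BB27ea

Add 180° to longitude and 90° to latitude: 24.3953, 17.0233.
Field (20°×10°, letters A–R): lon ⌊24.3953/20⌋ = 1 → B; lat ⌊17.0233/10⌋ = 1 → B.
Square (2°×1°, digits 0–9): lon ⌊4.3953/2⌋ = 2; lat ⌊7.0233/1⌋ = 7.
Subsquare (5′×2.5′, letters a–x): lon ⌊0.3953/0.0833333⌋ = 4 → e; lat ⌊0.0233/0.0416667⌋ = 0 → a.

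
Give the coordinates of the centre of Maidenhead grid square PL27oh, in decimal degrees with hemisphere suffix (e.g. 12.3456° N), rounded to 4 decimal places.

Field P=15, L=11: +15·20° lon, +11·10° lat → SW at lon 120°, lat 20°.
Square 2, 7: +2·2° lon, +7·1° lat → SW at lon 124°, lat 27°.
Subsquare o=14, h=7: +14·0.0833333° lon, +7·0.0416667° lat → SW at lon 125.167°, lat 27.2917°.
Cell spans 0.0833333° lon × 0.0416667° lat. Centre is SW corner plus half of each.
latitude 27.3125° N, longitude 125.2083° E.

27.3125° N, 125.2083° E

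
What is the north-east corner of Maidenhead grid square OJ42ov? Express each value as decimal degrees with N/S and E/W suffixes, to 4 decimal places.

2.9167° N, 109.2500° E

Field O=14, J=9: +14·20° lon, +9·10° lat → SW at lon 100°, lat 0°.
Square 4, 2: +4·2° lon, +2·1° lat → SW at lon 108°, lat 2°.
Subsquare o=14, v=21: +14·0.0833333° lon, +21·0.0416667° lat → SW at lon 109.167°, lat 2.875°.
Cell spans 0.0833333° lon × 0.0416667° lat. NE corner is SW corner plus one full cell.
latitude 2.9167° N, longitude 109.2500° E.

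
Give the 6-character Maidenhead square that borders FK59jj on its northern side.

Latitude subsquare j = 9; +1 → 10 = k.
The longitude characters are unchanged.

FK59jk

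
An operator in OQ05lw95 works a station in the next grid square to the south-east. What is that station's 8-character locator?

Longitude extended square 9; +1 → 10, wraps to 0, carry into subsquare.
Longitude subsquare l = 11; +1 → 12 = m.
Latitude extended square 5; −1 → 4.

OQ05mw04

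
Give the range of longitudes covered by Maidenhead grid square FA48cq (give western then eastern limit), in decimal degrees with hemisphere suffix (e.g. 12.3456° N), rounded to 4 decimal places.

Field F=5, A=0: +5·20° lon, +0·10° lat → SW at lon -80°, lat -90°.
Square 4, 8: +4·2° lon, +8·1° lat → SW at lon -72°, lat -82°.
Subsquare c=2, q=16: +2·0.0833333° lon, +16·0.0416667° lat → SW at lon -71.8333°, lat -81.3333°.
Cell spans 0.0833333° lon × 0.0416667° lat.
west 71.8333° W, east 71.7500° W.

71.8333° W, 71.7500° W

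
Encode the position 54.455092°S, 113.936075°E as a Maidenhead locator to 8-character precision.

OD65xn20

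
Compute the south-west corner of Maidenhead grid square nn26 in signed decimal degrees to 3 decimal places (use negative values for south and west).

46.000, 84.000

Field N=13, N=13: +13·20° lon, +13·10° lat → SW at lon 80°, lat 40°.
Square 2, 6: +2·2° lon, +6·1° lat → SW at lon 84°, lat 46°.
latitude 46.000, longitude 84.000.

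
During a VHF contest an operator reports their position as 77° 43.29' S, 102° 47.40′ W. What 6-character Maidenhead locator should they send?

Shift to the Maidenhead origin (180°W, 90°S): lon 77.2100, lat 12.2785.
Field: 77.2100/20 → 3 → D, 12.2785/10 → 1 → B; chars DB.
Square: 17.2100/2 → 8, 2.2785/1 → 2; chars 82.
Subsquare: 1.2100/0.0833333 → 14 → o, 0.2785/0.0416667 → 6 → g; chars og.

DB82og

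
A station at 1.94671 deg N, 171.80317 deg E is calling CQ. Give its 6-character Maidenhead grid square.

Add 180° to longitude and 90° to latitude: 351.8032, 91.9467.
Field: 351.8032/20 → 17 → R, 91.9467/10 → 9 → J; chars RJ.
Square: 11.8032/2 → 5, 1.9467/1 → 1; chars 51.
Subsquare: 1.8032/0.0833333 → 21 → v, 0.9467/0.0416667 → 22 → w; chars vw.

RJ51vw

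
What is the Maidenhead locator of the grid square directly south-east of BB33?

Longitude square 3; +1 → 4.
Latitude square 3; −1 → 2.

BB42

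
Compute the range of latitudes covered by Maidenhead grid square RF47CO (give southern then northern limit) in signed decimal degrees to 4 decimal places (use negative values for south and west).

Field R=17, F=5: +17·20° lon, +5·10° lat → SW at lon 160°, lat -40°.
Square 4, 7: +4·2° lon, +7·1° lat → SW at lon 168°, lat -33°.
Subsquare c=2, o=14: +2·0.0833333° lon, +14·0.0416667° lat → SW at lon 168.167°, lat -32.4167°.
Cell spans 0.0833333° lon × 0.0416667° lat.
south -32.4167, north -32.3750.

-32.4167, -32.3750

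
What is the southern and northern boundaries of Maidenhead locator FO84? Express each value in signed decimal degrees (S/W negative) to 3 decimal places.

54.000, 55.000

Field F=5, O=14: +5·20° lon, +14·10° lat → SW at lon -80°, lat 50°.
Square 8, 4: +8·2° lon, +4·1° lat → SW at lon -64°, lat 54°.
Cell spans 2° lon × 1° lat.
south 54.000, north 55.000.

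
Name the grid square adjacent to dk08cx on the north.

DK09ca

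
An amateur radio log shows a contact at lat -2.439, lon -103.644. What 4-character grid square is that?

DI87

Add 180° to longitude and 90° to latitude: 76.36, 87.56.
Field: 76.36/20 → 3 → D, 87.56/10 → 8 → I; chars DI.
Square: 16.36/2 → 8, 7.56/1 → 7; chars 87.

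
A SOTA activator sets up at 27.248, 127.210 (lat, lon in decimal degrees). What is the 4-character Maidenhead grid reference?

PL37

Offset from 180°W / 90°S: lon 307.21°, lat 117.25°.
Field: lon ⌊307.21/20⌋ = 15 → P; lat ⌊117.25/10⌋ = 11 → L.
Square: lon ⌊7.21/2⌋ = 3; lat ⌊7.25/1⌋ = 7.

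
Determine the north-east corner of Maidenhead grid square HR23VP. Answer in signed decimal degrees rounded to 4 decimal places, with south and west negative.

83.6667, -34.1667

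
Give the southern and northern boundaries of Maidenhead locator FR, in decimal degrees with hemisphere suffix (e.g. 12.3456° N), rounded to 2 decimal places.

80.00° N, 90.00° N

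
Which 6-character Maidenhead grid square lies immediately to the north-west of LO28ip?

LO28hq

Longitude subsquare i = 8; −1 → 7 = h.
Latitude subsquare p = 15; +1 → 16 = q.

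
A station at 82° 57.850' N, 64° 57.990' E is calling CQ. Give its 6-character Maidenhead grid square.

Shift to the Maidenhead origin (180°W, 90°S): lon 244.9665, lat 172.9642.
Field: lon ⌊244.9665/20⌋ = 12 → M; lat ⌊172.9642/10⌋ = 17 → R.
Square: lon ⌊4.9665/2⌋ = 2; lat ⌊2.9642/1⌋ = 2.
Subsquare: lon ⌊0.9665/0.0833333⌋ = 11 → l; lat ⌊0.9642/0.0416667⌋ = 23 → x.

MR22lx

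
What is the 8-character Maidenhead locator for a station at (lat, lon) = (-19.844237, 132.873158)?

PH60kd47

Shift to the Maidenhead origin (180°W, 90°S): lon 312.87316, lat 70.15576.
Field: lon ⌊312.87316/20⌋ = 15 → P; lat ⌊70.15576/10⌋ = 7 → H.
Square: lon ⌊12.87316/2⌋ = 6; lat ⌊0.15576/1⌋ = 0.
Subsquare: lon ⌊0.87316/0.0833333⌋ = 10 → k; lat ⌊0.15576/0.0416667⌋ = 3 → d.
Extended square: lon ⌊0.03982/0.00833333⌋ = 4; lat ⌊0.03076/0.00416667⌋ = 7.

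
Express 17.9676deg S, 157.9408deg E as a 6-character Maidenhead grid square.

Shift to the Maidenhead origin (180°W, 90°S): lon 337.9408, lat 72.0324.
Field: lon ⌊337.9408/20⌋ = 16 → Q; lat ⌊72.0324/10⌋ = 7 → H.
Square: lon ⌊17.9408/2⌋ = 8; lat ⌊2.0324/1⌋ = 2.
Subsquare: lon ⌊1.9408/0.0833333⌋ = 23 → x; lat ⌊0.0324/0.0416667⌋ = 0 → a.

QH82xa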